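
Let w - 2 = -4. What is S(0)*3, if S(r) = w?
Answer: -6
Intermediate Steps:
w = -2 (w = 2 - 4 = -2)
S(r) = -2
S(0)*3 = -2*3 = -6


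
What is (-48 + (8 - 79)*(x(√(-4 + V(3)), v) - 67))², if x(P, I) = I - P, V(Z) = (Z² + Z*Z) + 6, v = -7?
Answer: 27203256 + 1478504*√5 ≈ 3.0509e+7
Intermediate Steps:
V(Z) = 6 + 2*Z² (V(Z) = (Z² + Z²) + 6 = 2*Z² + 6 = 6 + 2*Z²)
(-48 + (8 - 79)*(x(√(-4 + V(3)), v) - 67))² = (-48 + (8 - 79)*((-7 - √(-4 + (6 + 2*3²))) - 67))² = (-48 - 71*((-7 - √(-4 + (6 + 2*9))) - 67))² = (-48 - 71*((-7 - √(-4 + (6 + 18))) - 67))² = (-48 - 71*((-7 - √(-4 + 24)) - 67))² = (-48 - 71*((-7 - √20) - 67))² = (-48 - 71*((-7 - 2*√5) - 67))² = (-48 - 71*(-74 - 2*√5))² = (-48 + (5254 + 142*√5))² = (5206 + 142*√5)²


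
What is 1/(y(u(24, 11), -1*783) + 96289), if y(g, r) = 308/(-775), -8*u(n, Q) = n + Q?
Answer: 775/74623667 ≈ 1.0385e-5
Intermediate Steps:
u(n, Q) = -Q/8 - n/8 (u(n, Q) = -(n + Q)/8 = -(Q + n)/8 = -Q/8 - n/8)
y(g, r) = -308/775 (y(g, r) = 308*(-1/775) = -308/775)
1/(y(u(24, 11), -1*783) + 96289) = 1/(-308/775 + 96289) = 1/(74623667/775) = 775/74623667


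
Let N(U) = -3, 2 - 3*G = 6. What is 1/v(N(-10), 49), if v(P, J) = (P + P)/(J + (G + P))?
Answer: -67/9 ≈ -7.4444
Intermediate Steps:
G = -4/3 (G = ⅔ - ⅓*6 = ⅔ - 2 = -4/3 ≈ -1.3333)
v(P, J) = 2*P/(-4/3 + J + P) (v(P, J) = (P + P)/(J + (-4/3 + P)) = (2*P)/(-4/3 + J + P) = 2*P/(-4/3 + J + P))
1/v(N(-10), 49) = 1/(6*(-3)/(-4 + 3*49 + 3*(-3))) = 1/(6*(-3)/(-4 + 147 - 9)) = 1/(6*(-3)/134) = 1/(6*(-3)*(1/134)) = 1/(-9/67) = -67/9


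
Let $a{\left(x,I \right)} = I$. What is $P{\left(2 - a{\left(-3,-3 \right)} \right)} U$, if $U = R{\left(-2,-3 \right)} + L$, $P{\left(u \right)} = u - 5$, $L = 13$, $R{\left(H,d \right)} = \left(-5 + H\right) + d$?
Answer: $0$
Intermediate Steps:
$R{\left(H,d \right)} = -5 + H + d$
$P{\left(u \right)} = -5 + u$
$U = 3$ ($U = \left(-5 - 2 - 3\right) + 13 = -10 + 13 = 3$)
$P{\left(2 - a{\left(-3,-3 \right)} \right)} U = \left(-5 + \left(2 - -3\right)\right) 3 = \left(-5 + \left(2 + 3\right)\right) 3 = \left(-5 + 5\right) 3 = 0 \cdot 3 = 0$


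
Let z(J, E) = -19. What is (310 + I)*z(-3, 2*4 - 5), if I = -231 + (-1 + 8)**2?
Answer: -2432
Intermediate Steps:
I = -182 (I = -231 + 7**2 = -231 + 49 = -182)
(310 + I)*z(-3, 2*4 - 5) = (310 - 182)*(-19) = 128*(-19) = -2432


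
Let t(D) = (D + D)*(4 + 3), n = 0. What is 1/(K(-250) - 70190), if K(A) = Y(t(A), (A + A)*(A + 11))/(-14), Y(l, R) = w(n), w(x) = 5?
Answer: -14/982665 ≈ -1.4247e-5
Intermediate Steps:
t(D) = 14*D (t(D) = (2*D)*7 = 14*D)
Y(l, R) = 5
K(A) = -5/14 (K(A) = 5/(-14) = 5*(-1/14) = -5/14)
1/(K(-250) - 70190) = 1/(-5/14 - 70190) = 1/(-982665/14) = -14/982665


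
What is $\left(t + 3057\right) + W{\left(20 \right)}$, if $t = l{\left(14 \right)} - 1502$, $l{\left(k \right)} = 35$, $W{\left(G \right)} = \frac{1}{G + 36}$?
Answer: $\frac{89041}{56} \approx 1590.0$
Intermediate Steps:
$W{\left(G \right)} = \frac{1}{36 + G}$
$t = -1467$ ($t = 35 - 1502 = -1467$)
$\left(t + 3057\right) + W{\left(20 \right)} = \left(-1467 + 3057\right) + \frac{1}{36 + 20} = 1590 + \frac{1}{56} = \frac{89041}{56}$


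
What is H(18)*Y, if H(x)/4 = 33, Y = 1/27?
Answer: 44/9 ≈ 4.8889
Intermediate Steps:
Y = 1/27 ≈ 0.037037
H(x) = 132 (H(x) = 4*33 = 132)
H(18)*Y = 132*(1/27) = 44/9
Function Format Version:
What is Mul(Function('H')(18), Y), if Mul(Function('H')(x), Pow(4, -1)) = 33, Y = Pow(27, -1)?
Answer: Rational(44, 9) ≈ 4.8889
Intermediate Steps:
Y = Rational(1, 27) ≈ 0.037037
Function('H')(x) = 132 (Function('H')(x) = Mul(4, 33) = 132)
Mul(Function('H')(18), Y) = Mul(132, Rational(1, 27)) = Rational(44, 9)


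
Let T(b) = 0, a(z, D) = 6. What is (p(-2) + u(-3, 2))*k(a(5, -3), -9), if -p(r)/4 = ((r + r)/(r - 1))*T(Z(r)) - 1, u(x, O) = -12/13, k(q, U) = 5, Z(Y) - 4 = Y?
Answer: 200/13 ≈ 15.385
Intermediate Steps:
Z(Y) = 4 + Y
u(x, O) = -12/13 (u(x, O) = -12*1/13 = -12/13)
p(r) = 4 (p(r) = -4*(((r + r)/(r - 1))*0 - 1) = -4*(((2*r)/(-1 + r))*0 - 1) = -4*((2*r/(-1 + r))*0 - 1) = -4*(0 - 1) = -4*(-1) = 4)
(p(-2) + u(-3, 2))*k(a(5, -3), -9) = (4 - 12/13)*5 = (40/13)*5 = 200/13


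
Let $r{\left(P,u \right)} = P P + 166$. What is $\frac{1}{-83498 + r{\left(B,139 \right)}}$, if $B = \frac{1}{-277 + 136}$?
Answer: $- \frac{19881}{1656723491} \approx -1.2 \cdot 10^{-5}$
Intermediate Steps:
$B = - \frac{1}{141}$ ($B = \frac{1}{-141} = - \frac{1}{141} \approx -0.0070922$)
$r{\left(P,u \right)} = 166 + P^{2}$ ($r{\left(P,u \right)} = P^{2} + 166 = 166 + P^{2}$)
$\frac{1}{-83498 + r{\left(B,139 \right)}} = \frac{1}{-83498 + \left(166 + \left(- \frac{1}{141}\right)^{2}\right)} = \frac{1}{-83498 + \left(166 + \frac{1}{19881}\right)} = \frac{1}{-83498 + \frac{3300247}{19881}} = \frac{1}{- \frac{1656723491}{19881}} = - \frac{19881}{1656723491}$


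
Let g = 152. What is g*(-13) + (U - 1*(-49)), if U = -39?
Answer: -1966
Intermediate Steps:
g*(-13) + (U - 1*(-49)) = 152*(-13) + (-39 - 1*(-49)) = -1976 + (-39 + 49) = -1976 + 10 = -1966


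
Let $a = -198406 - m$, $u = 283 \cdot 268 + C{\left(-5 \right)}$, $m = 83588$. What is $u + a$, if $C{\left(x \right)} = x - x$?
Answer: $-206150$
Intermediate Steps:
$C{\left(x \right)} = 0$
$u = 75844$ ($u = 283 \cdot 268 + 0 = 75844 + 0 = 75844$)
$a = -281994$ ($a = -198406 - 83588 = -281994$)
$u + a = 75844 - 281994 = -206150$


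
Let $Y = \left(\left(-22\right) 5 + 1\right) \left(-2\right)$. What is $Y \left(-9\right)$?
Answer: $-1962$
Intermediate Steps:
$Y = 218$ ($Y = \left(-110 + 1\right) \left(-2\right) = \left(-109\right) \left(-2\right) = 218$)
$Y \left(-9\right) = 218 \left(-9\right) = -1962$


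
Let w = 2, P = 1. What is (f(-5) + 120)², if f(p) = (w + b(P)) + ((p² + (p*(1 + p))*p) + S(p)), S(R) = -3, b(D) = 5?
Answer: 2401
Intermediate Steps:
f(p) = 4 + p² + p²*(1 + p) (f(p) = (2 + 5) + ((p² + (p*(1 + p))*p) - 3) = 7 + ((p² + p²*(1 + p)) - 3) = 7 + (-3 + p² + p²*(1 + p)) = 4 + p² + p²*(1 + p))
(f(-5) + 120)² = ((4 + (-5)³ + 2*(-5)²) + 120)² = ((4 - 125 + 2*25) + 120)² = ((4 - 125 + 50) + 120)² = (-71 + 120)² = 49² = 2401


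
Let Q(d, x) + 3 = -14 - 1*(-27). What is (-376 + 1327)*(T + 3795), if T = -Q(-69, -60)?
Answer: 3599535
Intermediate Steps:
Q(d, x) = 10 (Q(d, x) = -3 + (-14 - 1*(-27)) = -3 + (-14 + 27) = -3 + 13 = 10)
T = -10 (T = -1*10 = -10)
(-376 + 1327)*(T + 3795) = (-376 + 1327)*(-10 + 3795) = 951*3785 = 3599535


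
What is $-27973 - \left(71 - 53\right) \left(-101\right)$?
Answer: $-26155$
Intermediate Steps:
$-27973 - \left(71 - 53\right) \left(-101\right) = -27973 - 18 \left(-101\right) = -27973 - -1818 = -27973 + 1818 = -26155$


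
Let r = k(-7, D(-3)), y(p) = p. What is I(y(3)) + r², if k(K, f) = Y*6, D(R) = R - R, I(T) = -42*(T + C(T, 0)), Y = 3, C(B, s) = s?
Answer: 198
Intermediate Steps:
I(T) = -42*T (I(T) = -42*(T + 0) = -42*T)
D(R) = 0
k(K, f) = 18 (k(K, f) = 3*6 = 18)
r = 18
I(y(3)) + r² = -42*3 + 18² = -126 + 324 = 198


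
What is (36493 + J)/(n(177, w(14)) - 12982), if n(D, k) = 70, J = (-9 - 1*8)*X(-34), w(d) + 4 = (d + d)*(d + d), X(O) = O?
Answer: -12357/4304 ≈ -2.8711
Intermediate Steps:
w(d) = -4 + 4*d² (w(d) = -4 + (d + d)*(d + d) = -4 + (2*d)*(2*d) = -4 + 4*d²)
J = 578 (J = (-9 - 1*8)*(-34) = (-9 - 8)*(-34) = -17*(-34) = 578)
(36493 + J)/(n(177, w(14)) - 12982) = (36493 + 578)/(70 - 12982) = 37071/(-12912) = 37071*(-1/12912) = -12357/4304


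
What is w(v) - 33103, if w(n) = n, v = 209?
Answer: -32894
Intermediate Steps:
w(v) - 33103 = 209 - 33103 = -32894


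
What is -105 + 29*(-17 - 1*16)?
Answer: -1062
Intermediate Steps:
-105 + 29*(-17 - 1*16) = -105 + 29*(-17 - 16) = -105 + 29*(-33) = -105 - 957 = -1062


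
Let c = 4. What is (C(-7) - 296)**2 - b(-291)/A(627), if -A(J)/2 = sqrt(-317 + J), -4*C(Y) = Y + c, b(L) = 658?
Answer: 1394761/16 + 329*sqrt(310)/310 ≈ 87191.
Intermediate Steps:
C(Y) = -1 - Y/4 (C(Y) = -(Y + 4)/4 = -(4 + Y)/4 = -1 - Y/4)
A(J) = -2*sqrt(-317 + J)
(C(-7) - 296)**2 - b(-291)/A(627) = ((-1 - 1/4*(-7)) - 296)**2 - 658/((-2*sqrt(-317 + 627))) = ((-1 + 7/4) - 296)**2 - 658/((-2*sqrt(310))) = (3/4 - 296)**2 - 658*(-sqrt(310)/620) = (-1181/4)**2 - (-329)*sqrt(310)/310 = 1394761/16 + 329*sqrt(310)/310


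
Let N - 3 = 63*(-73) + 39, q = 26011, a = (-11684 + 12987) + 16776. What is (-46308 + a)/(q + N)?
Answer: -28229/21454 ≈ -1.3158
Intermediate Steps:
a = 18079 (a = 1303 + 16776 = 18079)
N = -4557 (N = 3 + (63*(-73) + 39) = 3 + (-4599 + 39) = 3 - 4560 = -4557)
(-46308 + a)/(q + N) = (-46308 + 18079)/(26011 - 4557) = -28229/21454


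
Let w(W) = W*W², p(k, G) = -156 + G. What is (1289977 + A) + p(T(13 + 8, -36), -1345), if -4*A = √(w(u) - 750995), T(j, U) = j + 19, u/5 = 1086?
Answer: 1288476 - 17*√553987045/4 ≈ 1.1884e+6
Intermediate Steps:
u = 5430 (u = 5*1086 = 5430)
T(j, U) = 19 + j
w(W) = W³
A = -17*√553987045/4 (A = -√(5430³ - 750995)/4 = -√(160103007000 - 750995)/4 = -17*√553987045/4 ≈ -1.0003e+5)
(1289977 + A) + p(T(13 + 8, -36), -1345) = (1289977 - 17*√553987045/4) + (-156 - 1345) = (1289977 - 17*√553987045/4) - 1501 = 1288476 - 17*√553987045/4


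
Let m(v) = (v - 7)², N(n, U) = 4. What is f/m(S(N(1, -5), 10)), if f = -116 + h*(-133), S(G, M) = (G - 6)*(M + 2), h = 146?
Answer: -19534/961 ≈ -20.327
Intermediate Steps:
S(G, M) = (-6 + G)*(2 + M)
m(v) = (-7 + v)²
f = -19534 (f = -116 + 146*(-133) = -116 - 19418 = -19534)
f/m(S(N(1, -5), 10)) = -19534/(-7 + (-12 - 6*10 + 2*4 + 4*10))² = -19534/(-7 + (-12 - 60 + 8 + 40))² = -19534/(-7 - 24)² = -19534/((-31)²) = -19534/961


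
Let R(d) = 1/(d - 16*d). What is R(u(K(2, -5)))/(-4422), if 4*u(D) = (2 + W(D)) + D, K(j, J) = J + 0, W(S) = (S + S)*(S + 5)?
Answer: -2/99495 ≈ -2.0102e-5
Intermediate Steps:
W(S) = 2*S*(5 + S) (W(S) = (2*S)*(5 + S) = 2*S*(5 + S))
K(j, J) = J
u(D) = 1/2 + D/4 + D*(5 + D)/2 (u(D) = ((2 + 2*D*(5 + D)) + D)/4 = (2 + D + 2*D*(5 + D))/4 = 1/2 + D/4 + D*(5 + D)/2)
R(d) = -1/(15*d) (R(d) = 1/(-15*d) = -1/(15*d))
R(u(K(2, -5)))/(-4422) = -1/(15*(1/2 + (1/4)*(-5) + (1/2)*(-5)*(5 - 5)))/(-4422) = -1/(15*(1/2 - 5/4 + (1/2)*(-5)*0))*(-1/4422) = -1/(15*(1/2 - 5/4 + 0))*(-1/4422) = -1/(15*(-3/4))*(-1/4422) = -1/15*(-4/3)*(-1/4422) = (4/45)*(-1/4422) = -2/99495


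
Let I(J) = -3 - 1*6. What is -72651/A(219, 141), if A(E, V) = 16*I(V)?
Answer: 24217/48 ≈ 504.52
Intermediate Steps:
I(J) = -9 (I(J) = -3 - 6 = -9)
A(E, V) = -144 (A(E, V) = 16*(-9) = -144)
-72651/A(219, 141) = -72651/(-144) = -72651*(-1/144) = 24217/48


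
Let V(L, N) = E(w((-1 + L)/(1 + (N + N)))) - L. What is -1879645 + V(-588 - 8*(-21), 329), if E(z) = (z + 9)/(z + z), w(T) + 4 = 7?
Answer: -1879223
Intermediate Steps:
w(T) = 3 (w(T) = -4 + 7 = 3)
E(z) = (9 + z)/(2*z) (E(z) = (9 + z)/((2*z)) = (9 + z)*(1/(2*z)) = (9 + z)/(2*z))
V(L, N) = 2 - L (V(L, N) = (½)*(9 + 3)/3 - L = (½)*(⅓)*12 - L = 2 - L)
-1879645 + V(-588 - 8*(-21), 329) = -1879645 + (2 - (-588 - 8*(-21))) = -1879645 + (2 - (-588 + 168)) = -1879645 + (2 - 1*(-420)) = -1879645 + (2 + 420) = -1879645 + 422 = -1879223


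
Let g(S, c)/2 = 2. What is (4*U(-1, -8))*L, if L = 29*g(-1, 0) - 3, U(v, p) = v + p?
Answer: -4068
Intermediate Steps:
U(v, p) = p + v
g(S, c) = 4 (g(S, c) = 2*2 = 4)
L = 113 (L = 29*4 - 3 = 116 - 3 = 113)
(4*U(-1, -8))*L = (4*(-8 - 1))*113 = (4*(-9))*113 = -36*113 = -4068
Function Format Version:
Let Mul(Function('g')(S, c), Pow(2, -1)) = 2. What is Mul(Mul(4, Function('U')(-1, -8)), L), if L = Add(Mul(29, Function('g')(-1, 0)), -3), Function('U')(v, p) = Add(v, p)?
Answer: -4068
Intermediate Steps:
Function('U')(v, p) = Add(p, v)
Function('g')(S, c) = 4 (Function('g')(S, c) = Mul(2, 2) = 4)
L = 113 (L = Add(Mul(29, 4), -3) = Add(116, -3) = 113)
Mul(Mul(4, Function('U')(-1, -8)), L) = Mul(Mul(4, Add(-8, -1)), 113) = Mul(Mul(4, -9), 113) = Mul(-36, 113) = -4068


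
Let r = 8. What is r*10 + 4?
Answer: 84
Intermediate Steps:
r*10 + 4 = 8*10 + 4 = 80 + 4 = 84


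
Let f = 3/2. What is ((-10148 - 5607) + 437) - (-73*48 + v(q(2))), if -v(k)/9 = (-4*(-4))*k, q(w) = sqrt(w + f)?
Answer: -11814 + 72*sqrt(14) ≈ -11545.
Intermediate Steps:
f = 3/2 (f = 3*(1/2) = 3/2 ≈ 1.5000)
q(w) = sqrt(3/2 + w) (q(w) = sqrt(w + 3/2) = sqrt(3/2 + w))
v(k) = -144*k (v(k) = -9*(-4*(-4))*k = -144*k)
((-10148 - 5607) + 437) - (-73*48 + v(q(2))) = ((-10148 - 5607) + 437) - (-73*48 - 72*sqrt(6 + 4*2)) = (-15755 + 437) - (-3504 - 72*sqrt(6 + 8)) = -15318 - (-3504 - 72*sqrt(14)) = -15318 + (3504 + 72*sqrt(14)) = -11814 + 72*sqrt(14)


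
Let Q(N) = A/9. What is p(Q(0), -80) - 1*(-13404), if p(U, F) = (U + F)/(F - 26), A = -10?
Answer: 6394073/477 ≈ 13405.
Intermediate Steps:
Q(N) = -10/9
p(U, F) = (F + U)/(-26 + F)
p(Q(0), -80) - 1*(-13404) = (-80 - 10/9)/(-26 - 80) - 1*(-13404) = -730/9/(-106) + 13404 = -1/106*(-730/9) + 13404 = 365/477 + 13404 = 6394073/477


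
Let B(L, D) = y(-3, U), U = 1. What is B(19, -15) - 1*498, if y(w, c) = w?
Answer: -501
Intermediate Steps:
B(L, D) = -3
B(19, -15) - 1*498 = -3 - 1*498 = -3 - 498 = -501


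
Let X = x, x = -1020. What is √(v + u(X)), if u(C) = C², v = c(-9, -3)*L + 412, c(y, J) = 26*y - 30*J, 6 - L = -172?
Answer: 2*√253795 ≈ 1007.6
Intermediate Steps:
L = 178 (L = 6 - 1*(-172) = 6 + 172 = 178)
c(y, J) = -30*J + 26*y
v = -25220 (v = (-30*(-3) + 26*(-9))*178 + 412 = (90 - 234)*178 + 412 = -144*178 + 412 = -25632 + 412 = -25220)
X = -1020
√(v + u(X)) = √(-25220 + (-1020)²) = √(-25220 + 1040400) = √1015180 = 2*√253795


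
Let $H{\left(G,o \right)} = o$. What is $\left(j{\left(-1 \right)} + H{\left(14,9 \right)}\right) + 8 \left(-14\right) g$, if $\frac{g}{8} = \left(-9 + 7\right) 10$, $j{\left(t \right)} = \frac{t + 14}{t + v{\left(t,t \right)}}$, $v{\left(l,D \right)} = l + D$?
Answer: $\frac{53774}{3} \approx 17925.0$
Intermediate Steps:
$v{\left(l,D \right)} = D + l$
$j{\left(t \right)} = \frac{14 + t}{3 t}$ ($j{\left(t \right)} = \frac{t + 14}{t + \left(t + t\right)} = \frac{14 + t}{t + 2 t} = \frac{14 + t}{3 t}$)
$g = -160$ ($g = 8 \left(-9 + 7\right) 10 = 8 \left(\left(-2\right) 10\right) = 8 \left(-20\right) = -160$)
$\left(j{\left(-1 \right)} + H{\left(14,9 \right)}\right) + 8 \left(-14\right) g = \left(\frac{14 - 1}{3 \left(-1\right)} + 9\right) + 8 \left(-14\right) \left(-160\right) = \left(\frac{1}{3} \left(-1\right) 13 + 9\right) - -17920 = \left(- \frac{13}{3} + 9\right) + 17920 = \frac{14}{3} + 17920 = \frac{53774}{3}$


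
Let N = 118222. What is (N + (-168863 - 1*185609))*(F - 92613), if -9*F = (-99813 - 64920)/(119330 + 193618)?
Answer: 380402332016875/17386 ≈ 2.1880e+10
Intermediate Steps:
F = 54911/938844 (F = -(-99813 - 64920)/(9*(119330 + 193618)) = -(-54911)/(3*312948) = -1/9*(-54911/104316) = 54911/938844 ≈ 0.058488)
(N + (-168863 - 1*185609))*(F - 92613) = (118222 + (-168863 - 1*185609))*(54911/938844 - 92613) = (118222 + (-168863 - 185609))*(-86949104461/938844) = (118222 - 354472)*(-86949104461/938844) = -236250*(-86949104461/938844) = 380402332016875/17386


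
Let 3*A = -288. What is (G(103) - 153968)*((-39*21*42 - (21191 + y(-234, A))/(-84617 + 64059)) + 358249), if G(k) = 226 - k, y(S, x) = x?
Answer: -1024261541519285/20558 ≈ -4.9823e+10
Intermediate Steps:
A = -96 (A = (1/3)*(-288) = -96)
(G(103) - 153968)*((-39*21*42 - (21191 + y(-234, A))/(-84617 + 64059)) + 358249) = ((226 - 1*103) - 153968)*((-39*21*42 - (21191 - 96)/(-84617 + 64059)) + 358249) = ((226 - 103) - 153968)*((-819*42 - 21095/(-20558)) + 358249) = (123 - 153968)*((-34398 - 21095*(-1)/20558) + 358249) = -153845*((-34398 - 1*(-21095/20558)) + 358249) = -153845*((-34398 + 21095/20558) + 358249) = -153845*(-707132989/20558 + 358249) = -153845*6657749953/20558 = -1024261541519285/20558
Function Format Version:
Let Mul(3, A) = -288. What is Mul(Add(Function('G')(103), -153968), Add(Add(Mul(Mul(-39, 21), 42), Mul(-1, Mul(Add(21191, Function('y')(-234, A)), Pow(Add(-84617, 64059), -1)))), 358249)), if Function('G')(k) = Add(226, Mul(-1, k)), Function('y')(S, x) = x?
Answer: Rational(-1024261541519285, 20558) ≈ -4.9823e+10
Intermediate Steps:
A = -96 (A = Mul(Rational(1, 3), -288) = -96)
Mul(Add(Function('G')(103), -153968), Add(Add(Mul(Mul(-39, 21), 42), Mul(-1, Mul(Add(21191, Function('y')(-234, A)), Pow(Add(-84617, 64059), -1)))), 358249)) = Mul(Add(Add(226, Mul(-1, 103)), -153968), Add(Add(Mul(Mul(-39, 21), 42), Mul(-1, Mul(Add(21191, -96), Pow(Add(-84617, 64059), -1)))), 358249)) = Mul(Add(Add(226, -103), -153968), Add(Add(Mul(-819, 42), Mul(-1, Mul(21095, Pow(-20558, -1)))), 358249)) = Mul(Add(123, -153968), Add(Add(-34398, Mul(-1, Mul(21095, Rational(-1, 20558)))), 358249)) = Mul(-153845, Add(Add(-34398, Mul(-1, Rational(-21095, 20558))), 358249)) = Mul(-153845, Add(Add(-34398, Rational(21095, 20558)), 358249)) = Mul(-153845, Add(Rational(-707132989, 20558), 358249)) = Mul(-153845, Rational(6657749953, 20558)) = Rational(-1024261541519285, 20558)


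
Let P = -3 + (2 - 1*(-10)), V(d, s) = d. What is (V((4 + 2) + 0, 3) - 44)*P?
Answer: -342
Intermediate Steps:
P = 9 (P = -3 + (2 + 10) = -3 + 12 = 9)
(V((4 + 2) + 0, 3) - 44)*P = (((4 + 2) + 0) - 44)*9 = ((6 + 0) - 44)*9 = (6 - 44)*9 = -38*9 = -342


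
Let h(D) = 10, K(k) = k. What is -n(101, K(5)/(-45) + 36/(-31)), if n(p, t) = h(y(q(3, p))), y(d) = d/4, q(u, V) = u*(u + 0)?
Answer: -10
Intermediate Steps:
q(u, V) = u² (q(u, V) = u*u = u²)
y(d) = d/4 (y(d) = d*(¼) = d/4)
n(p, t) = 10
-n(101, K(5)/(-45) + 36/(-31)) = -1*10 = -10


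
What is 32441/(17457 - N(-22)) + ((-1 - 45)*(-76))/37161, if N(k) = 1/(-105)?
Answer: 132989819161/68115592746 ≈ 1.9524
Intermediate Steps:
N(k) = -1/105
32441/(17457 - N(-22)) + ((-1 - 45)*(-76))/37161 = 32441/(17457 - 1*(-1/105)) + ((-1 - 45)*(-76))/37161 = 32441/(17457 + 1/105) - 46*(-76)*(1/37161) = 32441/(1832986/105) + 3496*(1/37161) = 32441*(105/1832986) + 3496/37161 = 3406305/1832986 + 3496/37161 = 132989819161/68115592746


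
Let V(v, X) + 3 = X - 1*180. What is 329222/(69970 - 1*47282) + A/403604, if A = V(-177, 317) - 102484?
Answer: 709528257/49766128 ≈ 14.257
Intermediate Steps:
V(v, X) = -183 + X (V(v, X) = -3 + (X - 1*180) = -3 + (X - 180) = -3 + (-180 + X) = -183 + X)
A = -102350 (A = (-183 + 317) - 102484 = 134 - 102484 = -102350)
329222/(69970 - 1*47282) + A/403604 = 329222/(69970 - 1*47282) - 102350/403604 = 329222/(69970 - 47282) - 102350*1/403604 = 329222/22688 - 2225/8774 = 329222*(1/22688) - 2225/8774 = 164611/11344 - 2225/8774 = 709528257/49766128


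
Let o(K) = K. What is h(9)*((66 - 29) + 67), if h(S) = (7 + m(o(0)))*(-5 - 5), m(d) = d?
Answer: -7280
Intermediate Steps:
h(S) = -70 (h(S) = (7 + 0)*(-5 - 5) = 7*(-10) = -70)
h(9)*((66 - 29) + 67) = -70*((66 - 29) + 67) = -70*(37 + 67) = -70*104 = -7280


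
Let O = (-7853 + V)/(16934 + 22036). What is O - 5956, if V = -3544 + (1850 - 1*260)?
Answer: -77371709/12990 ≈ -5956.3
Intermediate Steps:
V = -1954 (V = -3544 + (1850 - 260) = -3544 + 1590 = -1954)
O = -3269/12990 (O = (-7853 - 1954)/(16934 + 22036) = -9807/38970 = -9807*1/38970 = -3269/12990 ≈ -0.25166)
O - 5956 = -3269/12990 - 5956 = -77371709/12990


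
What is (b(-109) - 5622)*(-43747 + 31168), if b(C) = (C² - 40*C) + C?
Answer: -132205290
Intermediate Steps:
b(C) = C² - 39*C
(b(-109) - 5622)*(-43747 + 31168) = (-109*(-39 - 109) - 5622)*(-43747 + 31168) = (-109*(-148) - 5622)*(-12579) = (16132 - 5622)*(-12579) = 10510*(-12579) = -132205290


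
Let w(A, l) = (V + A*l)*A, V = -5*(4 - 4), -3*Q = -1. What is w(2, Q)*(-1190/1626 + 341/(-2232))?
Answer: -17261/14634 ≈ -1.1795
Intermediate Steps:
Q = ⅓ (Q = -⅓*(-1) = ⅓ ≈ 0.33333)
V = 0 (V = -5*0 = 0)
w(A, l) = l*A² (w(A, l) = (0 + A*l)*A = (A*l)*A = l*A²)
w(2, Q)*(-1190/1626 + 341/(-2232)) = ((⅓)*2²)*(-1190/1626 + 341/(-2232)) = ((⅓)*4)*(-1190*1/1626 + 341*(-1/2232)) = 4*(-595/813 - 11/72)/3 = (4/3)*(-17261/19512) = -17261/14634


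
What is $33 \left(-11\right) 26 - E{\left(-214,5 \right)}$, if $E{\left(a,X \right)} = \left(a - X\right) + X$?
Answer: $-9224$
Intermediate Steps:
$E{\left(a,X \right)} = a$
$33 \left(-11\right) 26 - E{\left(-214,5 \right)} = 33 \left(-11\right) 26 - -214 = \left(-363\right) 26 + 214 = -9438 + 214 = -9224$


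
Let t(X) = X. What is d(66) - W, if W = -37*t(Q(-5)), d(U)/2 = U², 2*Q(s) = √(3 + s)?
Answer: 8712 + 37*I*√2/2 ≈ 8712.0 + 26.163*I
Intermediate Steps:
Q(s) = √(3 + s)/2
d(U) = 2*U²
W = -37*I*√2/2 (W = -37*√(3 - 5)/2 = -37*√(-2)/2 = -37*I*√2/2 ≈ -26.163*I)
d(66) - W = 2*66² - (-37)*I*√2/2 = 2*4356 + 37*I*√2/2 = 8712 + 37*I*√2/2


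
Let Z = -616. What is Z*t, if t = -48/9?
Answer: 9856/3 ≈ 3285.3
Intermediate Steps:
t = -16/3 (t = -48*⅑ = -16/3 ≈ -5.3333)
Z*t = -616*(-16/3) = 9856/3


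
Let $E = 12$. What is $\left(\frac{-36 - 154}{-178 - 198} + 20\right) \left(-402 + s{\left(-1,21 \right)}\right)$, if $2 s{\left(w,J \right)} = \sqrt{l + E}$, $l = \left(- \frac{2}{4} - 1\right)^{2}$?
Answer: $- \frac{774855}{94} + \frac{3855 \sqrt{57}}{752} \approx -8204.4$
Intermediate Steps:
$l = \frac{9}{4}$ ($l = \left(\left(-2\right) \frac{1}{4} - 1\right)^{2} = \left(- \frac{1}{2} - 1\right)^{2} = \left(- \frac{3}{2}\right)^{2} = \frac{9}{4} \approx 2.25$)
$s{\left(w,J \right)} = \frac{\sqrt{57}}{4}$ ($s{\left(w,J \right)} = \frac{\sqrt{\frac{9}{4} + 12}}{2} = \frac{\sqrt{\frac{57}{4}}}{2} = \frac{\frac{1}{2} \sqrt{57}}{2} = \frac{\sqrt{57}}{4}$)
$\left(\frac{-36 - 154}{-178 - 198} + 20\right) \left(-402 + s{\left(-1,21 \right)}\right) = \left(\frac{-36 - 154}{-178 - 198} + 20\right) \left(-402 + \frac{\sqrt{57}}{4}\right) = \left(- \frac{190}{-376} + 20\right) \left(-402 + \frac{\sqrt{57}}{4}\right) = \left(\left(-190\right) \left(- \frac{1}{376}\right) + 20\right) \left(-402 + \frac{\sqrt{57}}{4}\right) = \left(\frac{95}{188} + 20\right) \left(-402 + \frac{\sqrt{57}}{4}\right) = \frac{3855 \left(-402 + \frac{\sqrt{57}}{4}\right)}{188} = - \frac{774855}{94} + \frac{3855 \sqrt{57}}{752}$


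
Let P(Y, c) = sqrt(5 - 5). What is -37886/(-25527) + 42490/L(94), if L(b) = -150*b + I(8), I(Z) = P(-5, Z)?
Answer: -6116107/3999230 ≈ -1.5293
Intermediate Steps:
P(Y, c) = 0 (P(Y, c) = sqrt(0) = 0)
I(Z) = 0
L(b) = -150*b (L(b) = -150*b + 0 = -150*b)
-37886/(-25527) + 42490/L(94) = -37886/(-25527) + 42490/((-150*94)) = -37886*(-1/25527) + 42490/(-14100) = 37886/25527 + 42490*(-1/14100) = 37886/25527 - 4249/1410 = -6116107/3999230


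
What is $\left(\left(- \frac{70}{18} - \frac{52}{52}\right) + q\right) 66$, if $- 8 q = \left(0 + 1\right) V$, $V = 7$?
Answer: $- \frac{4565}{12} \approx -380.42$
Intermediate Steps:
$q = - \frac{7}{8}$ ($q = - \frac{\left(0 + 1\right) 7}{8} = - \frac{1 \cdot 7}{8} = \left(- \frac{1}{8}\right) 7 = - \frac{7}{8} \approx -0.875$)
$\left(\left(- \frac{70}{18} - \frac{52}{52}\right) + q\right) 66 = \left(\left(- \frac{70}{18} - \frac{52}{52}\right) - \frac{7}{8}\right) 66 = \left(\left(\left(-70\right) \frac{1}{18} - 1\right) - \frac{7}{8}\right) 66 = \left(\left(- \frac{35}{9} - 1\right) - \frac{7}{8}\right) 66 = \left(- \frac{44}{9} - \frac{7}{8}\right) 66 = \left(- \frac{415}{72}\right) 66 = - \frac{4565}{12}$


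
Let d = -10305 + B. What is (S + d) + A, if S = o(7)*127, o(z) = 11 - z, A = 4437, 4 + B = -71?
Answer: -5435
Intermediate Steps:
B = -75 (B = -4 - 71 = -75)
d = -10380 (d = -10305 - 75 = -10380)
S = 508 (S = (11 - 1*7)*127 = (11 - 7)*127 = 4*127 = 508)
(S + d) + A = (508 - 10380) + 4437 = -9872 + 4437 = -5435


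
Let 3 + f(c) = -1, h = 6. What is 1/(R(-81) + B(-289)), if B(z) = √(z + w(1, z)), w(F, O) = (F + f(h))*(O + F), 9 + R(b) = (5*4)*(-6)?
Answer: -129/16066 - 5*√23/16066 ≈ -0.0095219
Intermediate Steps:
R(b) = -129 (R(b) = -9 + (5*4)*(-6) = -9 + 20*(-6) = -9 - 120 = -129)
f(c) = -4 (f(c) = -3 - 1 = -4)
w(F, O) = (-4 + F)*(F + O) (w(F, O) = (F - 4)*(O + F) = (-4 + F)*(F + O))
B(z) = √(-3 - 2*z) (B(z) = √(z + (1² - 4*1 - 4*z + 1*z)) = √(z + (1 - 4 - 4*z + z)) = √(z + (-3 - 3*z)) = √(-3 - 2*z))
1/(R(-81) + B(-289)) = 1/(-129 + √(-3 - 2*(-289))) = 1/(-129 + √(-3 + 578)) = 1/(-129 + √575) = 1/(-129 + 5*√23)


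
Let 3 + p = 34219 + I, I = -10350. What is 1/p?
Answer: 1/23866 ≈ 4.1901e-5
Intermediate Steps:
p = 23866 (p = -3 + (34219 - 10350) = -3 + 23869 = 23866)
1/p = 1/23866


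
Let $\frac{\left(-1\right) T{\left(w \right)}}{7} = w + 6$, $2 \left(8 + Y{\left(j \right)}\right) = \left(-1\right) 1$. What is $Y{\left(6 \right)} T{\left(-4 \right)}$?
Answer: $119$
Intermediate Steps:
$Y{\left(j \right)} = - \frac{17}{2}$ ($Y{\left(j \right)} = -8 + \frac{\left(-1\right) 1}{2} = -8 + \frac{1}{2} \left(-1\right) = -8 - \frac{1}{2} = - \frac{17}{2}$)
$T{\left(w \right)} = -42 - 7 w$ ($T{\left(w \right)} = - 7 \left(w + 6\right) = - 7 \left(6 + w\right) = -42 - 7 w$)
$Y{\left(6 \right)} T{\left(-4 \right)} = - \frac{17 \left(-42 - -28\right)}{2} = - \frac{17 \left(-42 + 28\right)}{2} = \left(- \frac{17}{2}\right) \left(-14\right) = 119$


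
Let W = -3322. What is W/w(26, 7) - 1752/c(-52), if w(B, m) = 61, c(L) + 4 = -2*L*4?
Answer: -368884/6283 ≈ -58.711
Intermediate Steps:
c(L) = -4 - 8*L (c(L) = -4 - 2*L*4 = -4 - 8*L)
W/w(26, 7) - 1752/c(-52) = -3322/61 - 1752/(-4 - 8*(-52)) = -3322*1/61 - 1752/(-4 + 416) = -3322/61 - 1752/412 = -3322/61 - 1752*1/412 = -3322/61 - 438/103 = -368884/6283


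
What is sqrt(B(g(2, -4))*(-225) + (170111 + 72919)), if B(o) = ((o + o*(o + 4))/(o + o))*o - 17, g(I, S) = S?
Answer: sqrt(247305) ≈ 497.30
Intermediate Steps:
B(o) = -17 + o/2 + o*(4 + o)/2 (B(o) = ((o + o*(4 + o))/((2*o)))*o - 17 = ((o + o*(4 + o))*(1/(2*o)))*o - 17 = ((o + o*(4 + o))/(2*o))*o - 17 = (o/2 + o*(4 + o)/2) - 17 = -17 + o/2 + o*(4 + o)/2)
sqrt(B(g(2, -4))*(-225) + (170111 + 72919)) = sqrt((-17 + (1/2)*(-4)**2 + (5/2)*(-4))*(-225) + (170111 + 72919)) = sqrt((-17 + (1/2)*16 - 10)*(-225) + 243030) = sqrt((-17 + 8 - 10)*(-225) + 243030) = sqrt(-19*(-225) + 243030) = sqrt(4275 + 243030) = sqrt(247305)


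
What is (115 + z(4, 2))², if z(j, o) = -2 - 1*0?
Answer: 12769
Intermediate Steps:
z(j, o) = -2 (z(j, o) = -2 + 0 = -2)
(115 + z(4, 2))² = (115 - 2)² = 113² = 12769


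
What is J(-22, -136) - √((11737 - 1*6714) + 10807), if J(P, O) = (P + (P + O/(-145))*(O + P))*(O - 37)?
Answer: -82926166/145 - √15830 ≈ -5.7203e+5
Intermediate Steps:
J(P, O) = (-37 + O)*(P + (O + P)*(P - O/145)) (J(P, O) = (P + (P + O*(-1/145))*(O + P))*(-37 + O) = (P + (P - O/145)*(O + P))*(-37 + O) = (P + (O + P)*(P - O/145))*(-37 + O) = (-37 + O)*(P + (O + P)*(P - O/145)))
J(-22, -136) - √((11737 - 1*6714) + 10807) = (-37*(-22) - 37*(-22)² - 1/145*(-136)³ + (37/145)*(-136)² - 136*(-22)² - 5183/145*(-136)*(-22) + (144/145)*(-22)*(-136)²) - √((11737 - 1*6714) + 10807) = (814 - 37*484 - 1/145*(-2515456) + (37/145)*18496 - 136*484 - 15507536/145 + (144/145)*(-22)*18496) - √((11737 - 6714) + 10807) = (814 - 17908 + 2515456/145 + 684352/145 - 65824 - 15507536/145 - 58595328/145) - √(5023 + 10807) = -82926166/145 - √15830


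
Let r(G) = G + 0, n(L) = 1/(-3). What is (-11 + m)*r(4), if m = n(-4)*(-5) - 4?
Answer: -160/3 ≈ -53.333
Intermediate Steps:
n(L) = -1/3
r(G) = G
m = -7/3 (m = -1/3*(-5) - 4 = 5/3 - 4 = -7/3 ≈ -2.3333)
(-11 + m)*r(4) = (-11 - 7/3)*4 = -40/3*4 = -160/3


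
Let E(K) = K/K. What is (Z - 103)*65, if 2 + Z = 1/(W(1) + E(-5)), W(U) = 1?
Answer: -13585/2 ≈ -6792.5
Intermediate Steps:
E(K) = 1
Z = -3/2 (Z = -2 + 1/(1 + 1) = -2 + 1/2 = -2 + ½ = -3/2 ≈ -1.5000)
(Z - 103)*65 = (-3/2 - 103)*65 = -209/2*65 = -13585/2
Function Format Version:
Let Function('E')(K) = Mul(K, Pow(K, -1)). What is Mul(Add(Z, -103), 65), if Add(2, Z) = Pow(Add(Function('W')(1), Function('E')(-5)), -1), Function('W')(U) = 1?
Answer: Rational(-13585, 2) ≈ -6792.5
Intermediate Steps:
Function('E')(K) = 1
Z = Rational(-3, 2) (Z = Add(-2, Pow(Add(1, 1), -1)) = Add(-2, Pow(2, -1)) = Add(-2, Rational(1, 2)) = Rational(-3, 2) ≈ -1.5000)
Mul(Add(Z, -103), 65) = Mul(Add(Rational(-3, 2), -103), 65) = Mul(Rational(-209, 2), 65) = Rational(-13585, 2)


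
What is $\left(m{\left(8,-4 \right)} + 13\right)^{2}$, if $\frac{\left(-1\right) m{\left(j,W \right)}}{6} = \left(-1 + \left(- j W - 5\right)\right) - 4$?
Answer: $14161$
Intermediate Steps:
$m{\left(j,W \right)} = 60 + 6 W j$ ($m{\left(j,W \right)} = - 6 \left(\left(-1 + \left(- j W - 5\right)\right) - 4\right) = - 6 \left(\left(-1 - \left(5 + W j\right)\right) - 4\right) = - 6 \left(\left(-6 - W j\right) - 4\right) = - 6 \left(-10 - W j\right) = 60 + 6 W j$)
$\left(m{\left(8,-4 \right)} + 13\right)^{2} = \left(\left(60 + 6 \left(-4\right) 8\right) + 13\right)^{2} = \left(\left(60 - 192\right) + 13\right)^{2} = \left(-132 + 13\right)^{2} = \left(-119\right)^{2} = 14161$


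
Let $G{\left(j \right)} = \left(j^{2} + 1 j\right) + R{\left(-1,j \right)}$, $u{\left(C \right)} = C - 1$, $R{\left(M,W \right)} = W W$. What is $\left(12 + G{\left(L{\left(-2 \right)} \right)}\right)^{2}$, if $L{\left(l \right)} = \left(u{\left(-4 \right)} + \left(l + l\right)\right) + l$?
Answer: $59049$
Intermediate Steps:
$R{\left(M,W \right)} = W^{2}$
$u{\left(C \right)} = -1 + C$ ($u{\left(C \right)} = C - 1 = -1 + C$)
$L{\left(l \right)} = -5 + 3 l$ ($L{\left(l \right)} = \left(\left(-1 - 4\right) + \left(l + l\right)\right) + l = \left(-5 + 2 l\right) + l = -5 + 3 l$)
$G{\left(j \right)} = j + 2 j^{2}$ ($G{\left(j \right)} = \left(j^{2} + 1 j\right) + j^{2} = \left(j^{2} + j\right) + j^{2} = \left(j + j^{2}\right) + j^{2} = j + 2 j^{2}$)
$\left(12 + G{\left(L{\left(-2 \right)} \right)}\right)^{2} = \left(12 + \left(-5 + 3 \left(-2\right)\right) \left(1 + 2 \left(-5 + 3 \left(-2\right)\right)\right)\right)^{2} = \left(12 + \left(-5 - 6\right) \left(1 + 2 \left(-5 - 6\right)\right)\right)^{2} = \left(12 - 11 \left(1 + 2 \left(-11\right)\right)\right)^{2} = \left(12 - 11 \left(1 - 22\right)\right)^{2} = \left(12 - -231\right)^{2} = \left(12 + 231\right)^{2} = 243^{2} = 59049$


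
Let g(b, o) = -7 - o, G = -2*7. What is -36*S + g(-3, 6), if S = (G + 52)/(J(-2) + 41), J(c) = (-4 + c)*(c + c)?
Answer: -2213/65 ≈ -34.046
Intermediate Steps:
J(c) = 2*c*(-4 + c) (J(c) = (-4 + c)*(2*c) = 2*c*(-4 + c))
G = -14
S = 38/65 (S = (-14 + 52)/(2*(-2)*(-4 - 2) + 41) = 38/(2*(-2)*(-6) + 41) = 38/(24 + 41) = 38/65 ≈ 0.58462)
-36*S + g(-3, 6) = -36*38/65 + (-7 - 1*6) = -1368/65 + (-7 - 6) = -1368/65 - 13 = -2213/65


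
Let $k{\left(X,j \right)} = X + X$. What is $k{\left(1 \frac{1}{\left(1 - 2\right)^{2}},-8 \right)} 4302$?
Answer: $8604$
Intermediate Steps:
$k{\left(X,j \right)} = 2 X$
$k{\left(1 \frac{1}{\left(1 - 2\right)^{2}},-8 \right)} 4302 = 2 \cdot 1 \frac{1}{\left(1 - 2\right)^{2}} \cdot 4302 = 2 \cdot 1 \frac{1}{\left(-1\right)^{2}} \cdot 4302 = 2 \cdot 1 \cdot 1^{-1} \cdot 4302 = 2 \cdot 1 \cdot 1 \cdot 4302 = 2 \cdot 1 \cdot 4302 = 2 \cdot 4302 = 8604$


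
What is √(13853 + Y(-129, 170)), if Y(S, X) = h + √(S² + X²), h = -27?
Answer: √(13826 + √45541) ≈ 118.49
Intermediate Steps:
Y(S, X) = -27 + √(S² + X²)
√(13853 + Y(-129, 170)) = √(13853 + (-27 + √((-129)² + 170²))) = √(13853 + (-27 + √(16641 + 28900))) = √(13853 + (-27 + √45541)) = √(13826 + √45541)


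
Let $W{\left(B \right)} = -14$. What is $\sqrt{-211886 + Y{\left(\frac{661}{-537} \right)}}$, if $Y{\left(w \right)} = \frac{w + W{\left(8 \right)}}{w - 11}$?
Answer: $\frac{i \sqrt{2285104191298}}{3284} \approx 460.31 i$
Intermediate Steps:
$Y{\left(w \right)} = \frac{-14 + w}{-11 + w}$ ($Y{\left(w \right)} = \frac{w - 14}{w - 11} = \frac{-14 + w}{-11 + w}$)
$\sqrt{-211886 + Y{\left(\frac{661}{-537} \right)}} = \sqrt{-211886 + \frac{-14 + \frac{661}{-537}}{-11 + \frac{661}{-537}}} = \sqrt{-211886 + \frac{-14 + 661 \left(- \frac{1}{537}\right)}{-11 + 661 \left(- \frac{1}{537}\right)}} = \sqrt{-211886 + \frac{-14 - \frac{661}{537}}{-11 - \frac{661}{537}}} = \sqrt{-211886 + \frac{1}{- \frac{6568}{537}} \left(- \frac{8179}{537}\right)} = \sqrt{-211886 - - \frac{8179}{6568}} = \sqrt{-211886 + \frac{8179}{6568}} = \sqrt{- \frac{1391659069}{6568}} = \frac{i \sqrt{2285104191298}}{3284}$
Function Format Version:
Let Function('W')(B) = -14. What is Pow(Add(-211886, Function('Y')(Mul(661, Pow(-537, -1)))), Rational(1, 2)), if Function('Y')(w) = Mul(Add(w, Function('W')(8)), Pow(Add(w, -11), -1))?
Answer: Mul(Rational(1, 3284), I, Pow(2285104191298, Rational(1, 2))) ≈ Mul(460.31, I)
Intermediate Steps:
Function('Y')(w) = Mul(Pow(Add(-11, w), -1), Add(-14, w)) (Function('Y')(w) = Mul(Add(w, -14), Pow(Add(w, -11), -1)) = Mul(Add(-14, w), Pow(Add(-11, w), -1)) = Mul(Pow(Add(-11, w), -1), Add(-14, w)))
Pow(Add(-211886, Function('Y')(Mul(661, Pow(-537, -1)))), Rational(1, 2)) = Pow(Add(-211886, Mul(Pow(Add(-11, Mul(661, Pow(-537, -1))), -1), Add(-14, Mul(661, Pow(-537, -1))))), Rational(1, 2)) = Pow(Add(-211886, Mul(Pow(Add(-11, Mul(661, Rational(-1, 537))), -1), Add(-14, Mul(661, Rational(-1, 537))))), Rational(1, 2)) = Pow(Add(-211886, Mul(Pow(Add(-11, Rational(-661, 537)), -1), Add(-14, Rational(-661, 537)))), Rational(1, 2)) = Pow(Add(-211886, Mul(Pow(Rational(-6568, 537), -1), Rational(-8179, 537))), Rational(1, 2)) = Pow(Add(-211886, Mul(Rational(-537, 6568), Rational(-8179, 537))), Rational(1, 2)) = Pow(Add(-211886, Rational(8179, 6568)), Rational(1, 2)) = Pow(Rational(-1391659069, 6568), Rational(1, 2)) = Mul(Rational(1, 3284), I, Pow(2285104191298, Rational(1, 2)))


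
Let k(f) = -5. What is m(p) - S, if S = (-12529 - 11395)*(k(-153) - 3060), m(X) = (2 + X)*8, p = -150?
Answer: -73328244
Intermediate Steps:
m(X) = 16 + 8*X
S = 73327060 (S = (-12529 - 11395)*(-5 - 3060) = -23924*(-3065) = 73327060)
m(p) - S = (16 + 8*(-150)) - 1*73327060 = (16 - 1200) - 73327060 = -1184 - 73327060 = -73328244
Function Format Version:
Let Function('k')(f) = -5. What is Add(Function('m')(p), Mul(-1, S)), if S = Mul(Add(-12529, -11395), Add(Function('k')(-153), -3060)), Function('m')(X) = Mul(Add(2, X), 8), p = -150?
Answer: -73328244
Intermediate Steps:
Function('m')(X) = Add(16, Mul(8, X))
S = 73327060 (S = Mul(Add(-12529, -11395), Add(-5, -3060)) = Mul(-23924, -3065) = 73327060)
Add(Function('m')(p), Mul(-1, S)) = Add(Add(16, Mul(8, -150)), Mul(-1, 73327060)) = Add(Add(16, -1200), -73327060) = Add(-1184, -73327060) = -73328244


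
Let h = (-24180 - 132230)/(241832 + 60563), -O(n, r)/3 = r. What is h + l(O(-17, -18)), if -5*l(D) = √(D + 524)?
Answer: -31282/60479 - 17*√2/5 ≈ -5.3256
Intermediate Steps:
O(n, r) = -3*r
h = -31282/60479 (h = -156410/302395 = -156410*1/302395 = -31282/60479 ≈ -0.51724)
l(D) = -√(524 + D)/5 (l(D) = -√(D + 524)/5 = -√(524 + D)/5)
h + l(O(-17, -18)) = -31282/60479 - √(524 - 3*(-18))/5 = -31282/60479 - √(524 + 54)/5 = -31282/60479 - 17*√2/5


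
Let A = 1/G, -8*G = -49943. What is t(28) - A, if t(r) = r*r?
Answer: 39155304/49943 ≈ 784.00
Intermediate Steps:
G = 49943/8 (G = -1/8*(-49943) = 49943/8 ≈ 6242.9)
t(r) = r**2
A = 8/49943 (A = 1/(49943/8) = 8/49943 ≈ 0.00016018)
t(28) - A = 28**2 - 1*8/49943 = 784 - 8/49943 = 39155304/49943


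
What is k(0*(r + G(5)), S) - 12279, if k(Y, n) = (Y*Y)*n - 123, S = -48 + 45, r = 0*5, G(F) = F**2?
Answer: -12402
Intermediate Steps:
r = 0
S = -3
k(Y, n) = -123 + n*Y**2 (k(Y, n) = Y**2*n - 123 = n*Y**2 - 123 = -123 + n*Y**2)
k(0*(r + G(5)), S) - 12279 = (-123 - 3*(0*(0 + 5**2))**2) - 12279 = (-123 - 3*(0*(0 + 25))**2) - 12279 = (-123 - 3*(0*25)**2) - 12279 = (-123 - 3*0**2) - 12279 = (-123 - 3*0) - 12279 = (-123 + 0) - 12279 = -123 - 12279 = -12402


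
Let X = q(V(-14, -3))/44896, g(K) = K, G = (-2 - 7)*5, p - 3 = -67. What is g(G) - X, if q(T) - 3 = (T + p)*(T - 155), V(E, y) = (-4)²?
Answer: -2026995/44896 ≈ -45.149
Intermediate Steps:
p = -64 (p = 3 - 67 = -64)
G = -45 (G = -9*5 = -45)
V(E, y) = 16
q(T) = 3 + (-155 + T)*(-64 + T) (q(T) = 3 + (T - 64)*(T - 155) = 3 + (-64 + T)*(-155 + T) = 3 + (-155 + T)*(-64 + T))
X = 6675/44896 (X = (9923 + 16² - 219*16)/44896 = (9923 + 256 - 3504)*(1/44896) = 6675*(1/44896) = 6675/44896 ≈ 0.14868)
g(G) - X = -45 - 1*6675/44896 = -45 - 6675/44896 = -2026995/44896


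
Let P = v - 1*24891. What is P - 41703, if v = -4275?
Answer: -70869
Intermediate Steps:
P = -29166 (P = -4275 - 1*24891 = -4275 - 24891 = -29166)
P - 41703 = -29166 - 41703 = -70869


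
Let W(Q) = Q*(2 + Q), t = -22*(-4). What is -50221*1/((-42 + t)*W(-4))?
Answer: -50221/368 ≈ -136.47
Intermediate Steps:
t = 88
-50221*1/((-42 + t)*W(-4)) = -50221*(-1/(4*(-42 + 88)*(2 - 4))) = -50221/(-4*(-2)*46) = -50221/(8*46) = -50221/368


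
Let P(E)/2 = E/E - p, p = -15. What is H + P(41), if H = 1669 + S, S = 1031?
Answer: 2732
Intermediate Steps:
P(E) = 32 (P(E) = 2*(E/E - 1*(-15)) = 2*(1 + 15) = 2*16 = 32)
H = 2700 (H = 1669 + 1031 = 2700)
H + P(41) = 2700 + 32 = 2732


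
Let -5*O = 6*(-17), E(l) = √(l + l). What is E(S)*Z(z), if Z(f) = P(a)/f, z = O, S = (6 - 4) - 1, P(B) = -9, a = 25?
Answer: -15*√2/34 ≈ -0.62392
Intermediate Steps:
S = 1 (S = 2 - 1 = 1)
E(l) = √2*√l (E(l) = √(2*l) = √2*√l)
O = 102/5 (O = -6*(-17)/5 = -⅕*(-102) = 102/5 ≈ 20.400)
z = 102/5 ≈ 20.400
Z(f) = -9/f
E(S)*Z(z) = (√2*√1)*(-9/102/5) = (√2*1)*(-9*5/102) = √2*(-15/34) = -15*√2/34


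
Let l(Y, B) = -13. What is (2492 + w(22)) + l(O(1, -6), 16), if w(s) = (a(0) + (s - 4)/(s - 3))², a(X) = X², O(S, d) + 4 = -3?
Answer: 895243/361 ≈ 2479.9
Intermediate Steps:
O(S, d) = -7 (O(S, d) = -4 - 3 = -7)
w(s) = (-4 + s)²/(-3 + s)² (w(s) = (0² + (s - 4)/(s - 3))² = (0 + (-4 + s)/(-3 + s))² = ((-4 + s)/(-3 + s))² = (-4 + s)²/(-3 + s)²)
(2492 + w(22)) + l(O(1, -6), 16) = (2492 + (-4 + 22)²/(-3 + 22)²) - 13 = (2492 + 18²/19²) - 13 = (2492 + 324*(1/361)) - 13 = (2492 + 324/361) - 13 = 899936/361 - 13 = 895243/361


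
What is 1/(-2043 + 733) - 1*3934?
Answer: -5153541/1310 ≈ -3934.0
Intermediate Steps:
1/(-2043 + 733) - 1*3934 = 1/(-1310) - 3934 = -1/1310 - 3934 = -5153541/1310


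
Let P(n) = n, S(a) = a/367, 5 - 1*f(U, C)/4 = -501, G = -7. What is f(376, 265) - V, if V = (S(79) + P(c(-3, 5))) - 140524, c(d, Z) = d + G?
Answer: 52318707/367 ≈ 1.4256e+5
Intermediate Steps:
f(U, C) = 2024 (f(U, C) = 20 - 4*(-501) = 20 + 2004 = 2024)
S(a) = a/367 (S(a) = a*(1/367) = a/367)
c(d, Z) = -7 + d (c(d, Z) = d - 7 = -7 + d)
V = -51575899/367 (V = ((1/367)*79 + (-7 - 3)) - 140524 = (79/367 - 10) - 140524 = -3591/367 - 140524 = -51575899/367 ≈ -1.4053e+5)
f(376, 265) - V = 2024 - 1*(-51575899/367) = 2024 + 51575899/367 = 52318707/367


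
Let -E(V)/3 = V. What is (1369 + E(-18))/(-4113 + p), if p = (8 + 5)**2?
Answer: -1423/3944 ≈ -0.36080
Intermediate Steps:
E(V) = -3*V
p = 169 (p = 13**2 = 169)
(1369 + E(-18))/(-4113 + p) = (1369 - 3*(-18))/(-4113 + 169) = (1369 + 54)/(-3944) = 1423*(-1/3944) = -1423/3944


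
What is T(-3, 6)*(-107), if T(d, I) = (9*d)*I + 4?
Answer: 16906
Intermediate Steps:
T(d, I) = 4 + 9*I*d (T(d, I) = 9*I*d + 4 = 4 + 9*I*d)
T(-3, 6)*(-107) = (4 + 9*6*(-3))*(-107) = (4 - 162)*(-107) = -158*(-107) = 16906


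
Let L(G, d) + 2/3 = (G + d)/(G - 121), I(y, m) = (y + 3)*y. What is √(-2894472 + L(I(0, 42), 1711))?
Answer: I*√3152096133/33 ≈ 1701.3*I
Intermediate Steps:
I(y, m) = y*(3 + y) (I(y, m) = (3 + y)*y = y*(3 + y))
L(G, d) = -⅔ + (G + d)/(-121 + G) (L(G, d) = -⅔ + (G + d)/(G - 121) = -⅔ + (G + d)/(-121 + G))
√(-2894472 + L(I(0, 42), 1711)) = √(-2894472 + (242 + 0*(3 + 0) + 3*1711)/(3*(-121 + 0*(3 + 0)))) = √(-2894472 + (242 + 0*3 + 5133)/(3*(-121 + 0*3))) = √(-2894472 + (242 + 0 + 5133)/(3*(-121 + 0))) = √(-2894472 + (⅓)*5375/(-121)) = √(-2894472 + (⅓)*(-1/121)*5375) = √(-2894472 - 5375/363) = √(-1050698711/363) = I*√3152096133/33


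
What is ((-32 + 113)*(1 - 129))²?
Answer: 107495424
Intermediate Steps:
((-32 + 113)*(1 - 129))² = (81*(-128))² = (-10368)² = 107495424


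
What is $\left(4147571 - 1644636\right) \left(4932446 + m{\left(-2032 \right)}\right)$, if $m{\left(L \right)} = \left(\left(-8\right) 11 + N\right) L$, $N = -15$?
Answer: $12869446012770$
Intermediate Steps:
$m{\left(L \right)} = - 103 L$ ($m{\left(L \right)} = \left(\left(-8\right) 11 - 15\right) L = \left(-88 - 15\right) L = - 103 L$)
$\left(4147571 - 1644636\right) \left(4932446 + m{\left(-2032 \right)}\right) = \left(4147571 - 1644636\right) \left(4932446 - -209296\right) = 2502935 \left(4932446 + 209296\right) = 2502935 \cdot 5141742 = 12869446012770$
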